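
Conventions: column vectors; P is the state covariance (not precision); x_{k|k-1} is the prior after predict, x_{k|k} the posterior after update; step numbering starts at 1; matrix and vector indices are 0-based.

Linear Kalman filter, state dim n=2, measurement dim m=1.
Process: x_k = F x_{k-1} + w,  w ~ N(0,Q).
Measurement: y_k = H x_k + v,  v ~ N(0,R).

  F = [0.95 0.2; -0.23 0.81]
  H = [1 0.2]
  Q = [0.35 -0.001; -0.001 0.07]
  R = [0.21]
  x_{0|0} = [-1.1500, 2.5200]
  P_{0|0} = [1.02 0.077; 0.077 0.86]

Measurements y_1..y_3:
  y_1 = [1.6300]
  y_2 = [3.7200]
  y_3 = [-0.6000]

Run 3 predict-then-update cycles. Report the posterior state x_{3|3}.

x_post = [0.4168, 0.5316]

step 1: x^-=[-0.5885, 2.3057]  P^-=[1.3342 -0.0288; -0.0288 0.6595]  S=[1.5591]  K=[0.8521; 0.0661]  nu=[1.7574]  x^+=[0.9089, 2.4219]  P^+=[0.2023 -0.1167; -0.1167 0.6527]
step 2: x^-=[1.3478, 1.7527]  P^-=[0.5143 -0.0239; -0.0239 0.5524]  S=[0.7369]  K=[0.6915; 0.1176]  nu=[2.0216]  x^+=[2.7458, 1.9903]  P^+=[0.1620 -0.0838; -0.0838 0.5422]
step 3: x^-=[3.0066, 0.9806]  P^-=[0.4860 -0.0091; -0.0091 0.4655]  S=[0.7110]  K=[0.6810; 0.1181]  nu=[-3.8027]  x^+=[0.4168, 0.5316]  P^+=[0.1563 -0.0663; -0.0663 0.4556]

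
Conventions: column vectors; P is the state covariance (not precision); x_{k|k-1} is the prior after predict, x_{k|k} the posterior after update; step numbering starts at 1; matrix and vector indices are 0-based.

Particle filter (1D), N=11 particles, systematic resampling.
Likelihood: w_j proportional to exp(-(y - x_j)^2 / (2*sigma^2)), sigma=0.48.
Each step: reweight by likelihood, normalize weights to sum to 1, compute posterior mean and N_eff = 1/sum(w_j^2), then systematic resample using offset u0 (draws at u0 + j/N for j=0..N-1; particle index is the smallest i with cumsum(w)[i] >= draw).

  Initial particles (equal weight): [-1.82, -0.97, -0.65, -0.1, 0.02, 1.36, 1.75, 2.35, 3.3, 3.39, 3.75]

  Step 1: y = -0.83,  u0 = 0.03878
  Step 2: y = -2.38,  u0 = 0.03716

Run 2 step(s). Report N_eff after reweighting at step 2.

step 1: w=[0.0471, 0.3784, 0.3680, 0.1242, 0.0823, 0.0000, 0.0000, 0.0000, 0.0000, 0.0000, 0.0000]  mean=-0.7027  Neff=3.3000  idx=[0, 1, 1, 1, 1, 2, 2, 2, 2, 3, 4]
step 2: w=[0.8948, 0.0236, 0.0236, 0.0236, 0.0236, 0.0027, 0.0027, 0.0027, 0.0027, 0.0000, 0.0000]  mean=-1.7271  Neff=1.2456  idx=[0, 0, 0, 0, 0, 0, 0, 0, 0, 0, 3]

N_eff = 1.2456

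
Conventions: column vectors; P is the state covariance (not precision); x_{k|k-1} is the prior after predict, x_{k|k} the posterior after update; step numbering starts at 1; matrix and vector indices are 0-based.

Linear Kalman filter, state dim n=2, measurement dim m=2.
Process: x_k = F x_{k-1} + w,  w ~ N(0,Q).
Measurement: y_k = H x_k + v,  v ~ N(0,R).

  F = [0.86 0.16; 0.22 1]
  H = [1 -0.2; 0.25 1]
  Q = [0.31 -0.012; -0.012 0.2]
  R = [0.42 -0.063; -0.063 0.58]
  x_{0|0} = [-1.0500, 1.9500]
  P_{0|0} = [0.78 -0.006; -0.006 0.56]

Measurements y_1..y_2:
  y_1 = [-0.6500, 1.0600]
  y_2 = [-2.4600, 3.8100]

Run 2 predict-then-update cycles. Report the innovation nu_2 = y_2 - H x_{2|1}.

step 1: x^-=[-0.5910, 1.7190]  P^-=[0.8996 0.2198; 0.2198 0.7951]  S=[1.2635 0.2117; 0.2117 1.5412]  K=[0.6437 0.2001; -0.0453 0.5578]  nu=[0.2848, -0.5112]  x^+=[-0.5100, 1.4209]  P^+=[0.2598 0.0106; 0.0106 0.3237]
step 2: x^-=[-0.2113, 1.3087]  P^-=[0.5134 0.0984; 0.0984 0.5409]  S=[0.9156 0.0506; 0.0506 1.2022]  K=[0.5300 0.1663; -0.0368 0.4720]  nu=[-1.9870, 2.5541]  x^+=[-0.8396, 2.5873]  P^+=[0.2140 0.0096; 0.0096 0.2737]

innov = [-1.9870, 2.5541]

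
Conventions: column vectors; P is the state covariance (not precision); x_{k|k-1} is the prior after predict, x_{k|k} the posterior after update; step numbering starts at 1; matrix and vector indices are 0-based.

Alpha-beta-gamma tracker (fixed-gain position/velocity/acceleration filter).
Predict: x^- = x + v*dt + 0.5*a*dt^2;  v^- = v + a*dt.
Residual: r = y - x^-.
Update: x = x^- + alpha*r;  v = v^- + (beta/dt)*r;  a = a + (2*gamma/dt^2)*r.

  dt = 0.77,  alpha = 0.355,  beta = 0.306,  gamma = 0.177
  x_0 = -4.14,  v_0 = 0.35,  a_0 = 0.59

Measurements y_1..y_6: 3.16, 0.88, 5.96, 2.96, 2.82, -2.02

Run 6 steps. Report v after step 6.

v_post = -13.0325

step 1: x_pred=-3.6956  r=6.8556  x^+=-1.2619  v^+=3.5287  a^+=4.6832
step 2: x_pred=2.8436  r=-1.9636  x^+=2.1465  v^+=6.3545  a^+=3.5108
step 3: x_pred=8.0803  r=-2.1203  x^+=7.3276  v^+=8.2152  a^+=2.2449
step 4: x_pred=14.3188  r=-11.3588  x^+=10.2864  v^+=5.4298  a^+=-4.5370
step 5: x_pred=13.1223  r=-10.3023  x^+=9.4650  v^+=-2.1579  a^+=-10.6882
step 6: x_pred=4.6349  r=-6.6549  x^+=2.2724  v^+=-13.0325  a^+=-14.6616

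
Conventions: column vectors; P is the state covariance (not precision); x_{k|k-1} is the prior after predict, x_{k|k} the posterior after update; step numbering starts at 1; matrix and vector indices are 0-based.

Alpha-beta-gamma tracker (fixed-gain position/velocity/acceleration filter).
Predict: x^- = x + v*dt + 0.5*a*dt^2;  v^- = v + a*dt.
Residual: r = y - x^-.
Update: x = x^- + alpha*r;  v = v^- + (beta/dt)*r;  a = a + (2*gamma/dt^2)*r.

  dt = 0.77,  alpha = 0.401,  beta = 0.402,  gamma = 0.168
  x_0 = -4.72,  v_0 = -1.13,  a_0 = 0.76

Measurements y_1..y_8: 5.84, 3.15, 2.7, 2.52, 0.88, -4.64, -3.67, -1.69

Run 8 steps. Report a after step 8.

step 1: x_pred=-5.3648  r=11.2048  x^+=-0.8717  v^+=5.3050  a^+=7.1098
step 2: x_pred=5.3209  r=-2.1709  x^+=4.4503  v^+=9.6462  a^+=5.8796
step 3: x_pred=13.6209  r=-10.9209  x^+=9.2416  v^+=8.4719  a^+=-0.3094
step 4: x_pred=15.6733  r=-13.1533  x^+=10.3988  v^+=1.3667  a^+=-7.7634
step 5: x_pred=9.1497  r=-8.2697  x^+=5.8335  v^+=-8.9286  a^+=-12.4499
step 6: x_pred=-4.7322  r=0.0922  x^+=-4.6953  v^+=-18.4668  a^+=-12.3976
step 7: x_pred=-22.5900  r=18.9200  x^+=-15.0031  v^+=-18.1353  a^+=-1.6755
step 8: x_pred=-29.4639  r=27.7739  x^+=-18.3266  v^+=-4.9253  a^+=14.0641

a_post = 14.0641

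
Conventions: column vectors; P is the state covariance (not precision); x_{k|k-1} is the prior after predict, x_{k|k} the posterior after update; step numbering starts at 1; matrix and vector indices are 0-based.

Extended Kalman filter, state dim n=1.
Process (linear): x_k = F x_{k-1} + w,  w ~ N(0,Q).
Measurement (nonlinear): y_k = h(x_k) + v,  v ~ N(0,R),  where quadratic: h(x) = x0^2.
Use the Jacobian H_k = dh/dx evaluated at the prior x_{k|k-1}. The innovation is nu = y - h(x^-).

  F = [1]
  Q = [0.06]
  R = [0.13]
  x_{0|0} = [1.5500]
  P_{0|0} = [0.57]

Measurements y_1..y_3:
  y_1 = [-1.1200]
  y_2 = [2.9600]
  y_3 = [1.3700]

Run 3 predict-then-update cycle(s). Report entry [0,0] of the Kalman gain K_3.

K[0,0] = 0.3122

step 1: x^-=[1.5500]  P^-=[0.6300]  H_jac=[3.1000]  S=[6.1843]  K=[0.3158]  nu=[-3.5225]  x^+=[0.4376]  P^+=[0.0132]
step 2: x^-=[0.4376]  P^-=[0.0732]  H_jac=[0.8752]  S=[0.1861]  K=[0.3444]  nu=[2.7685]  x^+=[1.3912]  P^+=[0.0512]
step 3: x^-=[1.3912]  P^-=[0.1112]  H_jac=[2.7824]  S=[0.9906]  K=[0.3122]  nu=[-0.5654]  x^+=[1.2146]  P^+=[0.0146]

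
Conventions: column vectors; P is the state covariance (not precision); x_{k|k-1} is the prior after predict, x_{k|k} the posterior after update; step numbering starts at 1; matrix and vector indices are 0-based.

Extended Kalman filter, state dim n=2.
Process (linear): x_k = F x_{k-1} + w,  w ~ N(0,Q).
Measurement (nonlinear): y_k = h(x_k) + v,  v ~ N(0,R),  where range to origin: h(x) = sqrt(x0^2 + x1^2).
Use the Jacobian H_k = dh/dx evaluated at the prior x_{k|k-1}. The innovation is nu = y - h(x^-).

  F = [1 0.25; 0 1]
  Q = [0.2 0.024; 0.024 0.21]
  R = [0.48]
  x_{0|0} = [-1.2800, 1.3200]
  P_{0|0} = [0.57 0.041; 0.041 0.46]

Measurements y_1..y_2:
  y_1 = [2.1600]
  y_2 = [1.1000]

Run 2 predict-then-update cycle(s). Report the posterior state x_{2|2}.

step 1: x^-=[-0.9500, 1.3200]  P^-=[0.8193 0.1800; 0.1800 0.6700]  H_jac=[-0.5841 0.8117]  S=[1.0302]  K=[-0.3227; 0.4258]  nu=[0.5337]  x^+=[-1.1222, 1.5472]  P^+=[0.7120 0.3216; 0.3216 0.4832]
step 2: x^-=[-0.7354, 1.5472]  P^-=[1.1029 0.4664; 0.4664 0.6932]  H_jac=[-0.4293 0.9032]  S=[0.8871]  K=[-0.0589; 0.4801]  nu=[-0.6131]  x^+=[-0.6993, 1.2529]  P^+=[1.0999 0.4915; 0.4915 0.4888]

x_post = [-0.6993, 1.2529]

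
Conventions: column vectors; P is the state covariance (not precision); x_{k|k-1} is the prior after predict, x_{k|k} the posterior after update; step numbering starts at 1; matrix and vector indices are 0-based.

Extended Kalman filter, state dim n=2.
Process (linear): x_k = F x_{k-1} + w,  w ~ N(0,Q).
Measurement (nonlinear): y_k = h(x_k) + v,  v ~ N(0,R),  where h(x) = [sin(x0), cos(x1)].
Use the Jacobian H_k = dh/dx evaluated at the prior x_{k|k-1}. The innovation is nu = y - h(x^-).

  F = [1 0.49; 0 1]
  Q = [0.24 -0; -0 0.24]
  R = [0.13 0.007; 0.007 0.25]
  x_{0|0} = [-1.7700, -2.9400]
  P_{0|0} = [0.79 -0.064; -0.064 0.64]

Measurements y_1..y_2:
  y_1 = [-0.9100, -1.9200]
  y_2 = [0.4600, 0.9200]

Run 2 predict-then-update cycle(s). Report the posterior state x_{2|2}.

step 1: x^-=[-3.2106, -2.9400]  P^-=[1.1209 0.2496; 0.2496 0.8800]  H_jac=[-0.9976 0.0000; 0.0000 0.2002]  S=[1.2456 -0.0429; -0.0429 0.2853]  K=[-0.8964 0.0405; -0.1796 0.5907]  nu=[-0.9790, -0.9403]  x^+=[-2.3712, -3.3196]  P^+=[0.1165 0.0193; 0.0193 0.7312]
step 2: x^-=[-3.9978, -3.3196]  P^-=[0.5510 0.3775; 0.3775 0.9712]  H_jac=[-0.6553 0.0000; 0.0000 -0.1770]  S=[0.3666 0.0508; 0.0508 0.2804]  K=[-0.9763 -0.0615; -0.6051 -0.5035]  nu=[-0.2953, 1.9042]  x^+=[-3.8265, -4.0996]  P^+=[0.1943 0.1254; 0.1254 0.7349]

x_post = [-3.8265, -4.0996]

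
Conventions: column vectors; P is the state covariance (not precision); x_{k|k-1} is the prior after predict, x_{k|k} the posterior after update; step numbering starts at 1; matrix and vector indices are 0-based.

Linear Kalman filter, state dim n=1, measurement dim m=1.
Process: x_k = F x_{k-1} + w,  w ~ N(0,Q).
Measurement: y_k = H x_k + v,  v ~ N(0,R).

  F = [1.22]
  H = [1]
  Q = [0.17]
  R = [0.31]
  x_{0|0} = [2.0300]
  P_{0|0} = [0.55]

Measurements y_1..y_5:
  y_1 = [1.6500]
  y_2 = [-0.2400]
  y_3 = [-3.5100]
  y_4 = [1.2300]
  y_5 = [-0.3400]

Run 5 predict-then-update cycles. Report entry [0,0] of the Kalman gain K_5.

step 1: x^-=[2.4766]  P^-=[0.9886]  S=[1.2986]  K=[0.7613]  nu=[-0.8266]  x^+=[1.8473]  P^+=[0.2360]
step 2: x^-=[2.2537]  P^-=[0.5213]  S=[0.8313]  K=[0.6271]  nu=[-2.4937]  x^+=[0.6900]  P^+=[0.1944]
step 3: x^-=[0.8418]  P^-=[0.4593]  S=[0.7693]  K=[0.5971]  nu=[-4.3518]  x^+=[-1.7565]  P^+=[0.1851]
step 4: x^-=[-2.1429]  P^-=[0.4455]  S=[0.7555]  K=[0.5897]  nu=[3.3729]  x^+=[-0.1540]  P^+=[0.1828]
step 5: x^-=[-0.1879]  P^-=[0.4421]  S=[0.7521]  K=[0.5878]  nu=[-0.1521]  x^+=[-0.2773]  P^+=[0.1822]

K[0,0] = 0.5878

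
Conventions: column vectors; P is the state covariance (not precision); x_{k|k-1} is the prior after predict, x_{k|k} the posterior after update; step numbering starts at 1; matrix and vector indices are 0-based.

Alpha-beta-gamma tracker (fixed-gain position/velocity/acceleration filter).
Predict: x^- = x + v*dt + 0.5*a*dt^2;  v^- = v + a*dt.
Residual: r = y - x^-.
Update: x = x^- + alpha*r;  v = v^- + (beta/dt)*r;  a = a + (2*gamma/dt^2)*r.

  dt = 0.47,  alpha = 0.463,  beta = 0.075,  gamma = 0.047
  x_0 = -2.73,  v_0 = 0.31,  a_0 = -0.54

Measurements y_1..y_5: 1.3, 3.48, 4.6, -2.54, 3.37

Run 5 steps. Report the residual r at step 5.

step 1: x_pred=-2.6439  r=3.9439  x^+=-0.8179  v^+=0.6856  a^+=1.1383
step 2: x_pred=-0.3700  r=3.8500  x^+=1.4126  v^+=1.8349  a^+=2.7766
step 3: x_pred=2.5816  r=2.0184  x^+=3.5161  v^+=3.4620  a^+=3.6354
step 4: x_pred=5.5448  r=-8.0848  x^+=1.8015  v^+=3.8805  a^+=0.1951
step 5: x_pred=3.6469  r=-0.2769  x^+=3.5187  v^+=3.9280  a^+=0.0773

resid = -0.2769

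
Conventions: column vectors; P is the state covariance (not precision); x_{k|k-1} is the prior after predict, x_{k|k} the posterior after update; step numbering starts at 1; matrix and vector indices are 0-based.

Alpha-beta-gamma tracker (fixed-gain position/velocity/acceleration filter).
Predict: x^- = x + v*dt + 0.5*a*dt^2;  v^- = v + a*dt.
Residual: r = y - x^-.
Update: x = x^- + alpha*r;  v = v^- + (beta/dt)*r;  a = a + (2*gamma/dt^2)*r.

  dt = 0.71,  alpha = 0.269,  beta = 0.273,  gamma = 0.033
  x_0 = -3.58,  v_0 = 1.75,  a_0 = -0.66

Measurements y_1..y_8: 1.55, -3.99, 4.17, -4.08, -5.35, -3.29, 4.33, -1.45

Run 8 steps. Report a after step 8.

a_post = 0.3524

step 1: x_pred=-2.5039  r=4.0539  x^+=-1.4134  v^+=2.8401  a^+=-0.1292
step 2: x_pred=0.5706  r=-4.5606  x^+=-0.6562  v^+=0.9948  a^+=-0.7263
step 3: x_pred=-0.1330  r=4.3030  x^+=1.0245  v^+=2.1336  a^+=-0.1630
step 4: x_pred=2.4983  r=-6.5783  x^+=0.7287  v^+=-0.5115  a^+=-1.0242
step 5: x_pred=0.1074  r=-5.4574  x^+=-1.3606  v^+=-3.3371  a^+=-1.7388
step 6: x_pred=-4.1682  r=0.8782  x^+=-3.9320  v^+=-4.2340  a^+=-1.6238
step 7: x_pred=-7.3474  r=11.6774  x^+=-4.2061  v^+=-0.8968  a^+=-0.0949
step 8: x_pred=-4.8668  r=3.4168  x^+=-3.9477  v^+=0.3496  a^+=0.3524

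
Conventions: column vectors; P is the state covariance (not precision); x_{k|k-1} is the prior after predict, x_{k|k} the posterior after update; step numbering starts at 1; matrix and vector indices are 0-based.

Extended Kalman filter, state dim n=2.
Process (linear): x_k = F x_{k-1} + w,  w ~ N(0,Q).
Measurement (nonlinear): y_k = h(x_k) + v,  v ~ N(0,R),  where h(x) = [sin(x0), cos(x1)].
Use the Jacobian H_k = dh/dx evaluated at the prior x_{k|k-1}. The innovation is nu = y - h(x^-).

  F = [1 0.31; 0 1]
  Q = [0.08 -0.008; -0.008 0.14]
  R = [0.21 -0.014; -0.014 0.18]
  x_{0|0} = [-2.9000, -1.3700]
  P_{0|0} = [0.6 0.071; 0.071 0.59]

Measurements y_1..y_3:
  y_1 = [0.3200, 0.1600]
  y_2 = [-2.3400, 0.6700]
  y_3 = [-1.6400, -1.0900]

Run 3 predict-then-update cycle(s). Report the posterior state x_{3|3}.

step 1: x^-=[-3.3247, -1.3700]  P^-=[0.7807 0.2459; 0.2459 0.7300]  H_jac=[-0.9833 0.0000; 0.0000 0.9799]  S=[0.9648 -0.2509; -0.2509 0.8810]  K=[-0.7825 0.0506; -0.0426 0.7999]  nu=[0.1379, -0.0394]  x^+=[-3.4346, -1.4074]  P^+=[0.1678 0.0205; 0.0205 0.1475]
step 2: x^-=[-3.8709, -1.4074]  P^-=[0.2747 0.0582; 0.0582 0.2875]  H_jac=[-0.7456 0.0000; 0.0000 0.9867]  S=[0.3627 -0.0568; -0.0568 0.4599]  K=[-0.5559 0.0562; -0.0235 0.6139]  nu=[-3.0064, 0.5074]  x^+=[-2.1712, -1.0253]  P^+=[0.1576 0.0181; 0.0181 0.1123]
step 3: x^-=[-2.4890, -1.0253]  P^-=[0.2597 0.0450; 0.0450 0.2523]  H_jac=[-0.7945 0.0000; 0.0000 0.8549]  S=[0.3739 -0.0445; -0.0445 0.3644]  K=[-0.5471 0.0386; -0.0254 0.5889]  nu=[-1.0328, -1.6088]  x^+=[-1.9861, -1.9465]  P^+=[0.1453 0.0171; 0.0171 0.1244]

x_post = [-1.9861, -1.9465]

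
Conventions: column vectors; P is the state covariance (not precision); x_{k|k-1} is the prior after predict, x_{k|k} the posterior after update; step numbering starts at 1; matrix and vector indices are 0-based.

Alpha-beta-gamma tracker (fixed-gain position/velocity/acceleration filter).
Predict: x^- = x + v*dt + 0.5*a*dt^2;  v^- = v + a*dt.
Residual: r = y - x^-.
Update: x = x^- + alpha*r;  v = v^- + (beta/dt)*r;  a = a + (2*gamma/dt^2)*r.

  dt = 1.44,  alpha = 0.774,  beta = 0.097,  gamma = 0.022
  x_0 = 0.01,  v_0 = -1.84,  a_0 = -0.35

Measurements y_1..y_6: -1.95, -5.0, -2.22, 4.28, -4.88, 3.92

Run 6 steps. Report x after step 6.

step 1: x_pred=-3.0025  r=1.0525  x^+=-2.1879  v^+=-2.2731  a^+=-0.3277
step 2: x_pred=-5.8009  r=0.8009  x^+=-5.1810  v^+=-2.6910  a^+=-0.3107
step 3: x_pred=-9.3781  r=7.1581  x^+=-3.8377  v^+=-2.6562  a^+=-0.1588
step 4: x_pred=-7.8273  r=12.1073  x^+=1.5438  v^+=-2.0693  a^+=0.0981
step 5: x_pred=-1.3343  r=-3.5457  x^+=-4.0787  v^+=-2.1668  a^+=0.0229
step 6: x_pred=-7.1752  r=11.0952  x^+=1.4125  v^+=-1.3865  a^+=0.2583

x_post = 1.4125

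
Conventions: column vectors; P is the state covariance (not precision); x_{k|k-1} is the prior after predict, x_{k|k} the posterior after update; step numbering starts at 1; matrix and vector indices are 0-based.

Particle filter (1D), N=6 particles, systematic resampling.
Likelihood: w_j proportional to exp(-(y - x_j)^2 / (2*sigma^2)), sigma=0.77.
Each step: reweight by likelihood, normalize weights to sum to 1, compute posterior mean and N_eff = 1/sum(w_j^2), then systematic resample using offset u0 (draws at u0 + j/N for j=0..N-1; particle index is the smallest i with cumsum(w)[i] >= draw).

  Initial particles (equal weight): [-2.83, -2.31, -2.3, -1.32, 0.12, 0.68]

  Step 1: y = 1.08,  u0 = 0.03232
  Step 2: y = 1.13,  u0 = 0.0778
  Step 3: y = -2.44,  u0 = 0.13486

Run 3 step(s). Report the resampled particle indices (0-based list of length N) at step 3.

step 1: w=[0.0000, 0.0000, 0.0000, 0.0058, 0.3427, 0.6514]  mean=0.4762  Neff=1.8457  idx=[4, 4, 5, 5, 5, 5]
step 2: w=[0.1003, 0.1003, 0.1999, 0.1999, 0.1999, 0.1999]  mean=0.5677  Neff=5.5592  idx=[0, 2, 3, 3, 4, 5]
step 3: w=[0.7452, 0.0510, 0.0510, 0.0510, 0.0510, 0.0510]  mean=0.2627  Neff=1.7598  idx=[0, 0, 0, 0, 2, 5]

resampled_idx = [0, 0, 0, 0, 2, 5]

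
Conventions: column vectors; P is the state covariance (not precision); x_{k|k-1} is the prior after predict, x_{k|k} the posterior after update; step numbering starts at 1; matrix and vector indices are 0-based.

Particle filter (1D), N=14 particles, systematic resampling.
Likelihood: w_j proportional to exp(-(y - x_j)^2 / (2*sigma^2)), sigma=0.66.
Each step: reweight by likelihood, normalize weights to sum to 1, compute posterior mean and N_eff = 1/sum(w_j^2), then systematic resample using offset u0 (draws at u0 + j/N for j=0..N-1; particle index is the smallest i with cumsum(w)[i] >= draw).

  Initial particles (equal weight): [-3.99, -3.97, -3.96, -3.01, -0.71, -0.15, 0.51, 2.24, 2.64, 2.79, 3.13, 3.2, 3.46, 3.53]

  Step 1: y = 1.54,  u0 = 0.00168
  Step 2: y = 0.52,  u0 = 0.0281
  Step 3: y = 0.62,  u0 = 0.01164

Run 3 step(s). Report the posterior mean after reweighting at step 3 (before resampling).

post_mean = 0.5038

step 1: w=[0.0000, 0.0000, 0.0000, 0.0000, 0.0021, 0.0261, 0.2048, 0.3945, 0.1726, 0.1152, 0.0380, 0.0293, 0.0101, 0.0073]  mean=2.0332  Neff=4.1021  idx=[4, 6, 6, 6, 7, 7, 7, 7, 7, 8, 8, 8, 9, 10]
step 2: w=[0.0524, 0.2973, 0.2973, 0.2973, 0.0100, 0.0100, 0.0100, 0.0100, 0.0100, 0.0017, 0.0017, 0.0017, 0.0008, 0.0001]  mean=0.5454  Neff=3.7267  idx=[0, 1, 1, 1, 1, 2, 2, 2, 2, 3, 3, 3, 3, 5]
step 3: w=[0.0109, 0.0821, 0.0821, 0.0821, 0.0821, 0.0821, 0.0821, 0.0821, 0.0821, 0.0821, 0.0821, 0.0821, 0.0821, 0.0041]  mean=0.5038  Neff=12.3480  idx=[1, 1, 2, 3, 4, 5, 6, 7, 7, 8, 9, 10, 11, 12]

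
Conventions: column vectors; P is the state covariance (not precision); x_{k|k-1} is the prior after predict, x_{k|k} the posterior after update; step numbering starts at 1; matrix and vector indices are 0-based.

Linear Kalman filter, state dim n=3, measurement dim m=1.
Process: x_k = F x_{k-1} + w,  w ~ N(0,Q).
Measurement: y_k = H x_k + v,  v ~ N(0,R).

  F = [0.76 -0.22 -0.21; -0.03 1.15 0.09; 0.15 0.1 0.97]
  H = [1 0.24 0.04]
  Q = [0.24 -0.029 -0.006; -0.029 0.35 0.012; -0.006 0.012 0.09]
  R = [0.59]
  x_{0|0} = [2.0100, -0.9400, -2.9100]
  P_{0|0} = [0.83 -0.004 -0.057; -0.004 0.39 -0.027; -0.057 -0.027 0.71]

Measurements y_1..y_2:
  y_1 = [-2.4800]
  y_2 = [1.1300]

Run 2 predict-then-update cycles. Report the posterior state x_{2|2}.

x_post = [1.2338, -2.0983, -2.6617]

step 1: x^-=[2.3455, -1.4032, -2.6152]  P^-=[0.7866 -0.1607 -0.0987; -0.1607 0.8673 0.0849; -0.0987 0.0849 0.7587]  S=[1.3444]  K=[0.5535; 0.0378; -0.0356]  nu=[-4.3841]  x^+=[-0.0811, -1.5689, -2.4589]  P^+=[0.3748 -0.1889 -0.0721; -0.1889 0.8653 0.0868; -0.0721 0.0868 0.7570]
step 2: x^-=[0.7999, -2.0231, -2.5542]  P^-=[0.6259 -0.4652 -0.2159; -0.4652 1.5323 0.2426; -0.2159 0.2426 0.8095]  S=[1.0696]  K=[0.4728; -0.0820; -0.1171]  nu=[0.9178]  x^+=[1.2338, -2.0983, -2.6617]  P^+=[0.3869 -0.4237 -0.1566; -0.4237 1.5251 0.2323; -0.1566 0.2323 0.7948]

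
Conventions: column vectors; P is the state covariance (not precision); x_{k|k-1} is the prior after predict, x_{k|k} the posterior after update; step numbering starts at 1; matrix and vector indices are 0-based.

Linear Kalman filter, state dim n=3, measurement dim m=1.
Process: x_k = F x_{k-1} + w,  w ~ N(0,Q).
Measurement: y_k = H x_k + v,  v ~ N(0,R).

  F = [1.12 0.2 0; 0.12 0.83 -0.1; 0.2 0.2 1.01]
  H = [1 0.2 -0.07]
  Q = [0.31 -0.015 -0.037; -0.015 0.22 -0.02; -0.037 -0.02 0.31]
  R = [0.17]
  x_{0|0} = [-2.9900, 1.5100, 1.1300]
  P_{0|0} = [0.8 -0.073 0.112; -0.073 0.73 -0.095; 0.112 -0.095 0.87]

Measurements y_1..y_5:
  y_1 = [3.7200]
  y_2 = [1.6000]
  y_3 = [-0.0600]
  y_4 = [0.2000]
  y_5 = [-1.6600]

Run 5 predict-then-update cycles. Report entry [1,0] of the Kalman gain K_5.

step 1: x^-=[-3.0468, 0.7815, 0.8453]  P^-=[1.3100 0.1334 0.2596; 0.1334 0.7417 -0.0478; 0.2596 -0.0478 1.2597]  S=[1.5342]  K=[0.8594; 0.1858; 0.1055]  nu=[6.6697]  x^+=[2.6852, 2.0210, 1.5491]  P^+=[0.1769 -0.1116 0.1205; -0.1116 0.6887 -0.0779; 0.1205 -0.0779 1.2426]
step 2: x^-=[3.4116, 1.8447, 2.5059]  P^-=[0.5094 0.0047 0.1213; 0.0047 0.6972 -0.0997; 0.1213 -0.0997 1.6205]  S=[0.7029]  K=[0.7139; 0.2150; -0.0172]  nu=[-2.0052]  x^+=[1.9800, 1.4136, 2.5403]  P^+=[0.1511 -0.1032 0.1299; -0.1032 0.6647 -0.0971; 0.1299 -0.0971 1.6203]
step 3: x^-=[2.5004, 1.1568, 3.2445]  P^-=[0.4799 0.0046 0.1235; 0.0046 0.6887 -0.1556; 0.1235 -0.1556 2.0005]  S=[0.6762]  K=[0.6983; 0.2267; -0.0704]  nu=[-2.5646]  x^+=[0.7094, 0.5754, 3.4250]  P^+=[0.1502 -0.1024 0.1568; -0.1024 0.6540 -0.1448; 0.1568 -0.1448 1.9972]
step 4: x^-=[0.9097, 0.2202, 3.7163]  P^-=[0.4787 0.0014 0.1439; 0.0014 0.6925 -0.2316; 0.1439 -0.2316 2.3762]  S=[0.6749]  K=[0.6947; 0.2314; -0.1019]  nu=[-0.4936]  x^+=[0.5668, 0.1060, 3.7665]  P^+=[0.1529 -0.1070 0.1917; -0.1070 0.6564 -0.2157; 0.1917 -0.2157 2.3692]
step 5: x^-=[0.6560, -0.2206, 3.9388]  P^-=[0.4801 -0.0047 0.1685; -0.0047 0.7080 -0.3241; 0.1685 -0.3241 2.7409]  S=[0.6755]  K=[0.6919; 0.2362; -0.1306]  nu=[-1.9962]  x^+=[-0.7252, -0.6922, 4.1994]  P^+=[0.1567 -0.1151 0.2295; -0.1151 0.6703 -0.3033; 0.2295 -0.3033 2.7294]

K[1,0] = 0.2362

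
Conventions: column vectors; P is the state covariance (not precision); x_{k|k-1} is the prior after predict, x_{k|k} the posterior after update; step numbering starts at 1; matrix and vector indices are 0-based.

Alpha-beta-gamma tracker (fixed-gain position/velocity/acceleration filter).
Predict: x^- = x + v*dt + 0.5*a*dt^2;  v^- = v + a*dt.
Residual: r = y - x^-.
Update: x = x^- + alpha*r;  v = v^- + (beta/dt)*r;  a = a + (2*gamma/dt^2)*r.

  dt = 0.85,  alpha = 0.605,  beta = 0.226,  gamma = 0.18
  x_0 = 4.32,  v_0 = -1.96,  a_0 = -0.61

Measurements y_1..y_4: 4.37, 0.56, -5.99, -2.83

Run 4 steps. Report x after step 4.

step 1: x_pred=2.4336  r=1.9364  x^+=3.6051  v^+=-1.9637  a^+=0.3548
step 2: x_pred=2.0642  r=-1.5042  x^+=1.1542  v^+=-2.0620  a^+=-0.3947
step 3: x_pred=-0.7411  r=-5.2489  x^+=-3.9167  v^+=-3.7931  a^+=-3.0100
step 4: x_pred=-8.2282  r=5.3982  x^+=-4.9623  v^+=-4.9163  a^+=-0.3203

x_post = -4.9623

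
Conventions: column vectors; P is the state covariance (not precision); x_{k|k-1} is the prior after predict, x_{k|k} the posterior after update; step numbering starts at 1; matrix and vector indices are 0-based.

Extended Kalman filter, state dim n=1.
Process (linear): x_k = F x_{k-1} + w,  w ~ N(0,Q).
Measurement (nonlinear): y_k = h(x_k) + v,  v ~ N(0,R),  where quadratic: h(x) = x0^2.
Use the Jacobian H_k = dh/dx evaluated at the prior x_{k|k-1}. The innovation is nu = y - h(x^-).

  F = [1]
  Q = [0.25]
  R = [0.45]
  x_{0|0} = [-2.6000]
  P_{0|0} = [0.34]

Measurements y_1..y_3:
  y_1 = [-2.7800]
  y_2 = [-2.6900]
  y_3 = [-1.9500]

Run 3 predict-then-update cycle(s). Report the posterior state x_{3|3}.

x_post = [-0.4809]

step 1: x^-=[-2.6000]  P^-=[0.5900]  H_jac=[-5.2000]  S=[16.4036]  K=[-0.1870]  nu=[-9.5400]  x^+=[-0.8157]  P^+=[0.0162]
step 2: x^-=[-0.8157]  P^-=[0.2662]  H_jac=[-1.6314]  S=[1.1585]  K=[-0.3749]  nu=[-3.3554]  x^+=[0.4421]  P^+=[0.1034]
step 3: x^-=[0.4421]  P^-=[0.3534]  H_jac=[0.8842]  S=[0.7263]  K=[0.4302]  nu=[-2.1454]  x^+=[-0.4809]  P^+=[0.2190]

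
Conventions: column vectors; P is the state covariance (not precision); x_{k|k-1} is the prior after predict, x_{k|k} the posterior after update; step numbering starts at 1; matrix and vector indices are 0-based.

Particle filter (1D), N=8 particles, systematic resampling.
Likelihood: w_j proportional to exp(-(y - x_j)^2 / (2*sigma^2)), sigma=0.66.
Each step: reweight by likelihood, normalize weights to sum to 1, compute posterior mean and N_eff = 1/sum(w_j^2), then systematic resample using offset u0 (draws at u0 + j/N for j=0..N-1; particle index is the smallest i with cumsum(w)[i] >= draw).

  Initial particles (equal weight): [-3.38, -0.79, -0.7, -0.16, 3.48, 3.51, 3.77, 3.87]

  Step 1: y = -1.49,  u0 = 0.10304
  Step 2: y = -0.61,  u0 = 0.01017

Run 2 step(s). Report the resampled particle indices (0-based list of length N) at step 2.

step 1: w=[0.0137, 0.4724, 0.4050, 0.1088, 0.0000, 0.0000, 0.0000, 0.0000]  mean=-0.7206  Neff=2.5047  idx=[1, 1, 1, 1, 2, 2, 2, 3]
step 2: w=[0.1265, 0.1265, 0.1265, 0.1265, 0.1300, 0.1300, 0.1300, 0.1040]  mean=-0.6893  Neff=7.9666  idx=[0, 1, 2, 3, 4, 4, 5, 6]

resampled_idx = [0, 1, 2, 3, 4, 4, 5, 6]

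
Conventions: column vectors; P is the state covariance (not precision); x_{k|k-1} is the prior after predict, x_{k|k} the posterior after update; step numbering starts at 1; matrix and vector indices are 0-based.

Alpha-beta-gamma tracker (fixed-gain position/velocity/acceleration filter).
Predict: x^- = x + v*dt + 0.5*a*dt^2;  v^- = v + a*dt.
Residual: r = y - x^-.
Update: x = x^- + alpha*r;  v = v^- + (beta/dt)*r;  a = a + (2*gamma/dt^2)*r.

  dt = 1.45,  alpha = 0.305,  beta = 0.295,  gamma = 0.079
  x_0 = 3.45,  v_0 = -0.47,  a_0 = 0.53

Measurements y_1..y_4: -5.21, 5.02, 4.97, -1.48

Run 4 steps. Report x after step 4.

x_post = 2.5518

step 1: x_pred=3.3257  r=-8.5357  x^+=0.7223  v^+=-1.4381  a^+=-0.1114
step 2: x_pred=-1.4801  r=6.5001  x^+=0.5025  v^+=-0.2772  a^+=0.3770
step 3: x_pred=0.4968  r=4.4732  x^+=1.8611  v^+=1.1795  a^+=0.7132
step 4: x_pred=4.3212  r=-5.8012  x^+=2.5518  v^+=1.0334  a^+=0.2772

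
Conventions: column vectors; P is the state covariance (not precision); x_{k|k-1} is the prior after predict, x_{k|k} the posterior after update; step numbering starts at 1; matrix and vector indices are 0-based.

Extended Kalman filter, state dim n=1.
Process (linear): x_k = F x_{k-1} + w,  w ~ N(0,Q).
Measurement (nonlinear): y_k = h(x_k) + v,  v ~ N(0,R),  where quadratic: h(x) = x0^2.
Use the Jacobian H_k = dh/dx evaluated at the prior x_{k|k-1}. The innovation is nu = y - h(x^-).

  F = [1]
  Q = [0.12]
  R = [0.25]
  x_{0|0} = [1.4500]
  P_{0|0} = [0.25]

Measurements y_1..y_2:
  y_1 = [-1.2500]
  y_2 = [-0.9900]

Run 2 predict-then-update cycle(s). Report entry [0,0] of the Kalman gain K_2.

step 1: x^-=[1.4500]  P^-=[0.3700]  H_jac=[2.9000]  S=[3.3617]  K=[0.3192]  nu=[-3.3525]  x^+=[0.3799]  P^+=[0.0275]
step 2: x^-=[0.3799]  P^-=[0.1475]  H_jac=[0.7599]  S=[0.3352]  K=[0.3344]  nu=[-1.1344]  x^+=[0.0006]  P^+=[0.1100]

K[0,0] = 0.3344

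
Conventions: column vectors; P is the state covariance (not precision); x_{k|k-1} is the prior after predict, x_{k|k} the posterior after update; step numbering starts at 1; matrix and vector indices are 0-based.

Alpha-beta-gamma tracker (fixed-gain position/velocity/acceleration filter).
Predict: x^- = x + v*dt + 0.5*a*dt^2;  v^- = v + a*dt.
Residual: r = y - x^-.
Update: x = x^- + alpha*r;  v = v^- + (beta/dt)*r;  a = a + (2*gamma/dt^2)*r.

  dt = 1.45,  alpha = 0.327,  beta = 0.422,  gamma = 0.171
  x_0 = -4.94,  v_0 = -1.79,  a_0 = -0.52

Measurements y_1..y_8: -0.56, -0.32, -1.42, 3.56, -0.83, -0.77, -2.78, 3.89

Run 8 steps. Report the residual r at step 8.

resid = 21.7580

step 1: x_pred=-8.0822  r=7.5221  x^+=-5.6224  v^+=-0.3548  a^+=0.7036
step 2: x_pred=-5.3972  r=5.0772  x^+=-3.7370  v^+=2.1430  a^+=1.5295
step 3: x_pred=0.9783  r=-2.3983  x^+=0.1940  v^+=3.6628  a^+=1.1393
step 4: x_pred=6.7028  r=-3.1428  x^+=5.6751  v^+=4.4002  a^+=0.6281
step 5: x_pred=12.7157  r=-13.5457  x^+=8.2862  v^+=1.3687  a^+=-1.5753
step 6: x_pred=8.6148  r=-9.3848  x^+=5.5460  v^+=-3.6467  a^+=-3.1018
step 7: x_pred=-3.0026  r=0.2226  x^+=-2.9298  v^+=-8.0796  a^+=-3.0656
step 8: x_pred=-17.8680  r=21.7580  x^+=-10.7531  v^+=-6.1924  a^+=0.4736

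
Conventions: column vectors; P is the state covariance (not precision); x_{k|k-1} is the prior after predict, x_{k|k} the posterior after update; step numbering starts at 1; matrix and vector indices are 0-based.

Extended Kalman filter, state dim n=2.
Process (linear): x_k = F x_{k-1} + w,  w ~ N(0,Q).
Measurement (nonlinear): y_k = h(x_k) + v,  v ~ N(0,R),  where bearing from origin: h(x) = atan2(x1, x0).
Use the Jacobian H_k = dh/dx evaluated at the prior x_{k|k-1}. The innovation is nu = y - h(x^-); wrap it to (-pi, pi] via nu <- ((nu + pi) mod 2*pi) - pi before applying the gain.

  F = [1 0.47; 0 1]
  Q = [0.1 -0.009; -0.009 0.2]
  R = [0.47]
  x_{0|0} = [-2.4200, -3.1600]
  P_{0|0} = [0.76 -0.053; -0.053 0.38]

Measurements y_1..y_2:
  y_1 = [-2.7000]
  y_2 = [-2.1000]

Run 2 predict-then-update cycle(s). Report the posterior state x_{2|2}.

x_post = [-5.3717, -3.2044]

step 1: x^-=[-3.9052, -3.1600]  P^-=[0.8941 0.1166; 0.1166 0.5800]  H_jac=[0.1252 -0.1547]  S=[0.4934]  K=[0.1903; -0.1523]  nu=[-0.2387]  x^+=[-3.9506, -3.1236]  P^+=[0.8762 0.1309; 0.1309 0.5686]
step 2: x^-=[-5.4187, -3.1236]  P^-=[1.2249 0.3891; 0.3891 0.7686]  H_jac=[0.0798 -0.1385]  S=[0.4839]  K=[0.0907; -0.1558]  nu=[0.5187]  x^+=[-5.3717, -3.2044]  P^+=[1.2209 0.3960; 0.3960 0.7568]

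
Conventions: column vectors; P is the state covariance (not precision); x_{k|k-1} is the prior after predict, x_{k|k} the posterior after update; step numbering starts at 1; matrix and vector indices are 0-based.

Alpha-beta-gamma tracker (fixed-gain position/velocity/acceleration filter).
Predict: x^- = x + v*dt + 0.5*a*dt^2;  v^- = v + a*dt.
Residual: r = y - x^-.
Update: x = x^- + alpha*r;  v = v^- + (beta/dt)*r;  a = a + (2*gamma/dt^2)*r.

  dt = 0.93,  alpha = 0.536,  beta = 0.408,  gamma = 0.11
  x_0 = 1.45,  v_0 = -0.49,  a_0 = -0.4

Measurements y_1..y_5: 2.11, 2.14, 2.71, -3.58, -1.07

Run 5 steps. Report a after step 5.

a_post = -0.8259

step 1: x_pred=0.8213  r=1.2887  x^+=1.5121  v^+=-0.2966  a^+=-0.0722
step 2: x_pred=1.2049  r=0.9351  x^+=1.7061  v^+=0.0464  a^+=0.1656
step 3: x_pred=1.8209  r=0.8891  x^+=2.2975  v^+=0.5905  a^+=0.3918
step 4: x_pred=3.0161  r=-6.5961  x^+=-0.5194  v^+=-1.9389  a^+=-1.2860
step 5: x_pred=-2.8787  r=1.8087  x^+=-1.9093  v^+=-2.3414  a^+=-0.8259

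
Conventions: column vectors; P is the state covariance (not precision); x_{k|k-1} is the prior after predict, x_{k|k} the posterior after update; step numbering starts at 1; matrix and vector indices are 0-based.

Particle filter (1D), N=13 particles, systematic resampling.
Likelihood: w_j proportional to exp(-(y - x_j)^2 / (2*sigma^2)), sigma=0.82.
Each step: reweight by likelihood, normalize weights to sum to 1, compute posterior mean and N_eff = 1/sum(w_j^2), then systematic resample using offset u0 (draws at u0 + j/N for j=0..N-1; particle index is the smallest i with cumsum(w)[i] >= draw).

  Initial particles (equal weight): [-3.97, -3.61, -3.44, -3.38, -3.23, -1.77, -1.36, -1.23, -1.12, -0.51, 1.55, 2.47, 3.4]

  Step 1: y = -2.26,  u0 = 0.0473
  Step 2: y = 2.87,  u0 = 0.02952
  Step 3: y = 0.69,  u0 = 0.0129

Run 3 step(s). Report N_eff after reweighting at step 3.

step 1: w=[0.0289, 0.0655, 0.0902, 0.0999, 0.1261, 0.2124, 0.1390, 0.1154, 0.0966, 0.0260, 0.0000, 0.0000, 0.0000]  mean=-2.2346  Neff=7.8799  idx=[1, 2, 3, 3, 4, 5, 5, 5, 6, 6, 7, 8, 8]
step 2: w=[0.0000, 0.0000, 0.0000, 0.0000, 0.0000, 0.0051, 0.0051, 0.0051, 0.0763, 0.0763, 0.1706, 0.3307, 0.3307]  mean=-1.1853  Neff=3.8518  idx=[8, 9, 10, 10, 10, 11, 11, 11, 11, 12, 12, 12, 12]
step 3: w=[0.0448, 0.0448, 0.0657, 0.0657, 0.0657, 0.0892, 0.0892, 0.0892, 0.0892, 0.0892, 0.0892, 0.0892, 0.0892]  mean=-1.1632  Neff=12.4122  idx=[0, 2, 3, 4, 5, 6, 7, 7, 8, 9, 10, 11, 12]

N_eff = 12.4122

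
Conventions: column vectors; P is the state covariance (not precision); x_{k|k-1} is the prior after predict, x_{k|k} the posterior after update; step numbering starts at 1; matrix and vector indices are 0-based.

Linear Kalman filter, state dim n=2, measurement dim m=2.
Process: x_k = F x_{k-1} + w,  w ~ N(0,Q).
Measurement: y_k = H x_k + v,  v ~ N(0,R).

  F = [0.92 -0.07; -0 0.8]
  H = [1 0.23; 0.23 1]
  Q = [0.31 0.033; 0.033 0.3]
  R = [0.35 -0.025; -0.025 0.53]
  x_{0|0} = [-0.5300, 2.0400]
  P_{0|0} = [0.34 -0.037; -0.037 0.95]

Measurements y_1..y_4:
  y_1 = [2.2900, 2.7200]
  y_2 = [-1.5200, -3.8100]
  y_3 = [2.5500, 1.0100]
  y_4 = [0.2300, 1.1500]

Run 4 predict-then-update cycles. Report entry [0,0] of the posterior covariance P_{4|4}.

P_post[0,0] = 0.2196

step 1: x^-=[-0.6304, 1.6320]  P^-=[0.6072 -0.0474; -0.0474 0.9080]  S=[0.9834 0.2736; 0.2736 1.4483]  K=[0.6213 -0.0537; -0.0086 0.6210]  nu=[2.5450, 1.2330]  x^+=[0.8846, 2.3758]  P^+=[0.2417 -0.0996; -0.0996 0.3523]
step 2: x^-=[0.6475, 1.9006]  P^-=[0.5291 -0.0600; -0.0600 0.5254]  S=[0.8793 0.1544; 0.1544 1.0558]  K=[0.5910 -0.0280; -0.0163 0.4870]  nu=[-2.6047, -5.8596]  x^+=[-0.7278, -0.9104]  P^+=[0.2263 -0.0817; -0.0817 0.2773]
step 3: x^-=[-0.6059, -0.7283]  P^-=[0.5134 -0.0426; -0.0426 0.4775]  S=[0.8691 0.1580; 0.1580 1.0150]  K=[0.5825 -0.0163; -0.0067 0.4618]  nu=[3.3234, 1.8776]  x^+=[1.2992, 0.1166]  P^+=[0.2213 -0.0741; -0.0741 0.2620]
step 4: x^-=[1.1871, 0.0933]  P^-=[0.5082 -0.0362; -0.0362 0.4677]  S=[0.8662 0.1613; 0.1613 1.0079]  K=[0.5794 -0.0127; -0.0026 0.4561]  nu=[-0.9786, 0.7836]  x^+=[0.6102, 0.4533]  P^+=[0.2196 -0.0717; -0.0717 0.2583]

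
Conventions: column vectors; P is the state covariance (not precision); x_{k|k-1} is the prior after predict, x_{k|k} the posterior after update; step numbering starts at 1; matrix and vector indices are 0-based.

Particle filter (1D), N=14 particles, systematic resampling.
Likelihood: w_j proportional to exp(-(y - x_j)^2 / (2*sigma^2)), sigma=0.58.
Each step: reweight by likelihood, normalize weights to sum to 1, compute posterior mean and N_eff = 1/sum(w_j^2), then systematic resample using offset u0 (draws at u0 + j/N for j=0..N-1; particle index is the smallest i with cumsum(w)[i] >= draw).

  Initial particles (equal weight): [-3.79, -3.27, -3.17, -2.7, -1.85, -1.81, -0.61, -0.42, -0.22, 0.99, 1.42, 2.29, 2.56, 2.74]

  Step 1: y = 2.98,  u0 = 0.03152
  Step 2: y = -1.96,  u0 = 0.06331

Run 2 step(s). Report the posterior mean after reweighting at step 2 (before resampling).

step 1: w=[0.0000, 0.0000, 0.0000, 0.0000, 0.0000, 0.0000, 0.0000, 0.0000, 0.0000, 0.0013, 0.0122, 0.2230, 0.3482, 0.4154]  mean=2.5587  Neff=2.9098  idx=[11, 11, 11, 12, 12, 12, 12, 12, 13, 13, 13, 13, 13, 13]
step 2: w=[0.3161, 0.3161, 0.3161, 0.0094, 0.0094, 0.0094, 0.0094, 0.0094, 0.0008, 0.0008, 0.0008, 0.0008, 0.0008, 0.0008]  mean=2.3048  Neff=3.3303  idx=[0, 0, 0, 0, 1, 1, 1, 1, 2, 2, 2, 2, 2, 7]

post_mean = 2.3048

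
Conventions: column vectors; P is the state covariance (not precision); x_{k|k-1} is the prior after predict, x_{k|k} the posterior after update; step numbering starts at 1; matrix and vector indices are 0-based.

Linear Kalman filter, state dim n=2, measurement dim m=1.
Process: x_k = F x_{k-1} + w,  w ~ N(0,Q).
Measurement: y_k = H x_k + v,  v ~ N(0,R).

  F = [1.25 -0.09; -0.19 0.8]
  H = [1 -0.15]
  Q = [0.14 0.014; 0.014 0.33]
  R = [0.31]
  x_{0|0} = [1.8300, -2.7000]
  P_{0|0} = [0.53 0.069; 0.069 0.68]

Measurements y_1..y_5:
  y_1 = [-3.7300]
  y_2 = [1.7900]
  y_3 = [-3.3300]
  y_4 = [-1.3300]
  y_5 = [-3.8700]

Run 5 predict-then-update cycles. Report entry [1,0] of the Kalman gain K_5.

K[1,0] = -0.2008

step 1: x^-=[2.5305, -2.5077]  P^-=[0.9581 -0.0907; -0.0907 0.7634]  S=[1.3125]  K=[0.7404; -0.1563]  nu=[-6.6367]  x^+=[-2.3830, -1.4703]  P^+=[0.2387 0.0612; 0.0612 0.7313]
step 2: x^-=[-2.8464, -0.7235]  P^-=[0.5051 -0.0331; -0.0331 0.7880]  S=[0.8428]  K=[0.6052; -0.1795]  nu=[4.5279]  x^+=[-0.1060, -1.5362]  P^+=[0.1964 0.0585; 0.0585 0.7609]
step 3: x^-=[0.0058, -1.2088]  P^-=[0.4399 -0.0279; -0.0279 0.8063]  S=[0.7764]  K=[0.5720; -0.1918]  nu=[-3.5171]  x^+=[-2.0058, -0.5344]  P^+=[0.1859 0.0572; 0.0572 0.7777]
step 4: x^-=[-2.4592, -0.0464]  P^-=[0.4239 -0.0280; -0.0280 0.8171]  S=[0.7606]  K=[0.5628; -0.1979]  nu=[1.1222]  x^+=[-1.8276, -0.2685]  P^+=[0.1830 0.0568; 0.0568 0.7873]
step 5: x^-=[-2.2604, 0.1325]  P^-=[0.4195 -0.0284; -0.0284 0.8232]  S=[0.7565]  K=[0.5601; -0.2008]  nu=[-1.5897]  x^+=[-3.1508, 0.4517]  P^+=[0.1821 0.0567; 0.0567 0.7927]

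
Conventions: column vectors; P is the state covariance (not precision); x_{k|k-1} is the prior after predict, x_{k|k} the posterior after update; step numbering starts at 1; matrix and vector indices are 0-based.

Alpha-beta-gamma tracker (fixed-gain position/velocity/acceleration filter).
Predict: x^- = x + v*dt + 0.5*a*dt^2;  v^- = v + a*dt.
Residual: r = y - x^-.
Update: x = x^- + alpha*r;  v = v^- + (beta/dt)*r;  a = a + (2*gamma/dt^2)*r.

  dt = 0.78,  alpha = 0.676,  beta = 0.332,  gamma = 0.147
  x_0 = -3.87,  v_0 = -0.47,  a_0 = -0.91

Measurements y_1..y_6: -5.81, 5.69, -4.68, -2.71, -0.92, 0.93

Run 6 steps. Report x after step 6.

step 1: x_pred=-4.5134  r=-1.2966  x^+=-5.3899  v^+=-1.7317  a^+=-1.5366
step 2: x_pred=-7.2080  r=12.8980  x^+=1.5110  v^+=2.5597  a^+=4.6962
step 3: x_pred=4.9362  r=-9.6162  x^+=-1.5643  v^+=2.1297  a^+=0.0493
step 4: x_pred=0.1119  r=-2.8219  x^+=-1.7957  v^+=0.9671  a^+=-1.3143
step 5: x_pred=-1.4412  r=0.5212  x^+=-1.0889  v^+=0.1638  a^+=-1.0624
step 6: x_pred=-1.2843  r=2.2143  x^+=0.2126  v^+=0.2776  a^+=0.0076

x_post = 0.2126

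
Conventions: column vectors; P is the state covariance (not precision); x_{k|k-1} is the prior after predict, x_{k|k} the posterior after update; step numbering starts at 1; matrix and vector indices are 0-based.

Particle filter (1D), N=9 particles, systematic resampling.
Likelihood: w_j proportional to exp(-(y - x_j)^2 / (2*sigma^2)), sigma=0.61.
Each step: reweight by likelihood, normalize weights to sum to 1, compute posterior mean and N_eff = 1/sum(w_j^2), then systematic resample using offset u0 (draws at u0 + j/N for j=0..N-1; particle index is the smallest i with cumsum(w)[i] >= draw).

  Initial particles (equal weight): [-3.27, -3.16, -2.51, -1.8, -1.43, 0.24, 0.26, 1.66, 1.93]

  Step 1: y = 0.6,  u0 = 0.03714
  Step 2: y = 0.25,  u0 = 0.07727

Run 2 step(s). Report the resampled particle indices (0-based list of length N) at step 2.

resampled_idx = [0, 1, 2, 3, 4, 5, 6, 6, 7]

step 1: w=[0.0000, 0.0000, 0.0000, 0.0002, 0.0020, 0.4171, 0.4250, 0.1097, 0.0461]  mean=0.4784  Neff=2.7121  idx=[5, 5, 5, 5, 6, 6, 6, 6, 7]
step 2: w=[0.1239, 0.1239, 0.1239, 0.1239, 0.1239, 0.1239, 0.1239, 0.1239, 0.0086]  mean=0.2621  Neff=8.1341  idx=[0, 1, 2, 3, 4, 5, 6, 6, 7]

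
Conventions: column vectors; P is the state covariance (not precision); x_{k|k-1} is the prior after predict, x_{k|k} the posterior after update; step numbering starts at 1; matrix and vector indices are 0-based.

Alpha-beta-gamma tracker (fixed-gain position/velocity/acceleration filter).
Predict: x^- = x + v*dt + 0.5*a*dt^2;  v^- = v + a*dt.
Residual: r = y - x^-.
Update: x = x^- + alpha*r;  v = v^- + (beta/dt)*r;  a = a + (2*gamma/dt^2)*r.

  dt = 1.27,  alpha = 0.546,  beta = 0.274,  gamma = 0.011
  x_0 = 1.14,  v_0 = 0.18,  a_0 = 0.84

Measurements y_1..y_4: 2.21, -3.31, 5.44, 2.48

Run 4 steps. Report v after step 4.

v_post = 2.3578

step 1: x_pred=2.0460  r=0.1640  x^+=2.1356  v^+=1.2822  a^+=0.8422
step 2: x_pred=4.4431  r=-7.7531  x^+=0.2099  v^+=0.6791  a^+=0.7365
step 3: x_pred=1.6663  r=3.7737  x^+=3.7267  v^+=2.4286  a^+=0.7880
step 4: x_pred=7.4465  r=-4.9665  x^+=4.7348  v^+=2.3578  a^+=0.7202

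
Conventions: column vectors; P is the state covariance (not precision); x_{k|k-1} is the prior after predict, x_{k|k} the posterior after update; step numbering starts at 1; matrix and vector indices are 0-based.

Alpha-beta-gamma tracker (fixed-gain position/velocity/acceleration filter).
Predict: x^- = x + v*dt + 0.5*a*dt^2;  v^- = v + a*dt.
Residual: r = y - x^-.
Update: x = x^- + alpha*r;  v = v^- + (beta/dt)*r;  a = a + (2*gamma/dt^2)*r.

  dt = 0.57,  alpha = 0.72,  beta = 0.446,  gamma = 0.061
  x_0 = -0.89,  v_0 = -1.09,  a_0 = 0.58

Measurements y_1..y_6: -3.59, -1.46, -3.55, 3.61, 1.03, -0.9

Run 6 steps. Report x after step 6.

x_post = 0.6238

step 1: x_pred=-1.4171  r=-2.1729  x^+=-2.9816  v^+=-2.4596  a^+=-0.2359
step 2: x_pred=-4.4219  r=2.9619  x^+=-2.2893  v^+=-0.2765  a^+=0.8763
step 3: x_pred=-2.3046  r=-1.2454  x^+=-3.2013  v^+=-0.7515  a^+=0.4086
step 4: x_pred=-3.5633  r=7.1733  x^+=1.6015  v^+=5.0942  a^+=3.1022
step 5: x_pred=5.0091  r=-3.9791  x^+=2.1441  v^+=3.7489  a^+=1.6080
step 6: x_pred=4.5423  r=-5.4423  x^+=0.6238  v^+=0.4072  a^+=-0.4355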